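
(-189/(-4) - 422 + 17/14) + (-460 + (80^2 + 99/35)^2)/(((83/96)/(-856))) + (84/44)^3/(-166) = -21971414263178347399/541317700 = -40588760099.99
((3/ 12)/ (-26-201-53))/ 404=-1/ 452480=-0.00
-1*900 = -900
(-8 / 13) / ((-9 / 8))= 64 / 117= 0.55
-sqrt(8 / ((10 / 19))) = -2 *sqrt(95) / 5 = -3.90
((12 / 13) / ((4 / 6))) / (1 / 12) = 216 / 13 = 16.62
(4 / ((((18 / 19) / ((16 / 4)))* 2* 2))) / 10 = 0.42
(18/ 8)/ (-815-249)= -9/ 4256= -0.00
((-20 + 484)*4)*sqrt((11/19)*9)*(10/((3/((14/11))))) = 259840*sqrt(209)/209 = 17973.51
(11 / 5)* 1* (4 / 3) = 44 / 15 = 2.93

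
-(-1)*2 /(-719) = -2 /719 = -0.00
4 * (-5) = -20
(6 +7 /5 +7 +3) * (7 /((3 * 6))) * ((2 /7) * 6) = 58 /5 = 11.60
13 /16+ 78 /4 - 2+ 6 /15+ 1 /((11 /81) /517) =3825.71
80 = 80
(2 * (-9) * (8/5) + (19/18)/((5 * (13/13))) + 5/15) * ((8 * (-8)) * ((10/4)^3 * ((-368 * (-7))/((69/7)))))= 199371200/27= 7384118.52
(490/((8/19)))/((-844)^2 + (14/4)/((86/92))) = 200165/122522436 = 0.00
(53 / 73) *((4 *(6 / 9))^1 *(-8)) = -3392 / 219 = -15.49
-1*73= -73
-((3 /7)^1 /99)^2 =-1 /53361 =-0.00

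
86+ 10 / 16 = 693 / 8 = 86.62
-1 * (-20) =20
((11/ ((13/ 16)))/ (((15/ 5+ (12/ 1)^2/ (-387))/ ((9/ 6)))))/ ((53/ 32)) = 363264/ 77857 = 4.67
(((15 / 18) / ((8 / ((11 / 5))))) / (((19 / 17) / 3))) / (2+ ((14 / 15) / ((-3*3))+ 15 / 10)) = 25245 / 139384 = 0.18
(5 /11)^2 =25 /121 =0.21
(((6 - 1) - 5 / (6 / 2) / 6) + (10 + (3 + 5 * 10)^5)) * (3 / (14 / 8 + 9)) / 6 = 7527519139 / 387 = 19450953.85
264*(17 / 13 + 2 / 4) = 6204 / 13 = 477.23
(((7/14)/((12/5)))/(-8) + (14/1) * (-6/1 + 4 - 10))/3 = -32261/576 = -56.01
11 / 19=0.58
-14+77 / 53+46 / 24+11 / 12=-3089 / 318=-9.71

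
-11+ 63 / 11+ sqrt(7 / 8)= -58 / 11+ sqrt(14) / 4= -4.34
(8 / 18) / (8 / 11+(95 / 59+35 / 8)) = 20768 / 313659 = 0.07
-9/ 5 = -1.80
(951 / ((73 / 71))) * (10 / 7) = 1321.35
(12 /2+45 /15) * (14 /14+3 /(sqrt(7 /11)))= 9+27 * sqrt(77) /7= 42.85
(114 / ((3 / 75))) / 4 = 1425 / 2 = 712.50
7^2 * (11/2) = 539/2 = 269.50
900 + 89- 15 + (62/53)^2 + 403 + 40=3984197/2809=1418.37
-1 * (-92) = 92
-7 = -7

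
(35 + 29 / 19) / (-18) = -347 / 171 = -2.03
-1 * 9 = -9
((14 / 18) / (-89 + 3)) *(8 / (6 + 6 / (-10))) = -140 / 10449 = -0.01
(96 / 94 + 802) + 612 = 66506 / 47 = 1415.02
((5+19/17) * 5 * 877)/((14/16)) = 3648320/119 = 30658.15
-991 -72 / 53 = -52595 / 53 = -992.36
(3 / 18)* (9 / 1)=3 / 2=1.50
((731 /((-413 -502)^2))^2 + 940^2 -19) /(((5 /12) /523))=1295664098094556440712 /1168242834375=1109070871.20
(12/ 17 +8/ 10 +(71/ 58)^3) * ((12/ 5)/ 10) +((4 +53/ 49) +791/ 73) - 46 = -29.28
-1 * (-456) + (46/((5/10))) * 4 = 824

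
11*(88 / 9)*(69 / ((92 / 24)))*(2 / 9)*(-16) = -61952 / 9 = -6883.56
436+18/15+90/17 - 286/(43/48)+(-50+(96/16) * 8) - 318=-719164/3655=-196.76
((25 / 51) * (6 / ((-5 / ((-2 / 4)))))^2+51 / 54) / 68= 343 / 20808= 0.02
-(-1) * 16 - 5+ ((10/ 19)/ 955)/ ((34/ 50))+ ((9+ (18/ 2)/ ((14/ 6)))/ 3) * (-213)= -389467559/ 431851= -901.86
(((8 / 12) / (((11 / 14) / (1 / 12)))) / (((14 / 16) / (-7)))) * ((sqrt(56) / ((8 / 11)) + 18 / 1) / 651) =-16 / 1023- 2 * sqrt(14) / 837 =-0.02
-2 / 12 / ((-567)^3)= 1 / 1093705578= 0.00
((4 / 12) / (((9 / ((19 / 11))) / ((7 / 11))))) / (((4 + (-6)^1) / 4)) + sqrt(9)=9535 / 3267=2.92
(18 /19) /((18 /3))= 3 /19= 0.16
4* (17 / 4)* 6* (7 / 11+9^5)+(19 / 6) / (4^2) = 6360354641 / 1056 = 6023063.11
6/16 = 3/8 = 0.38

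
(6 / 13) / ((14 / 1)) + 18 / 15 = 561 / 455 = 1.23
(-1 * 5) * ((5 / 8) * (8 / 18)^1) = -25 / 18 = -1.39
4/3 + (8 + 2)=34/3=11.33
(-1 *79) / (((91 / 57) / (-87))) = 391761 / 91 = 4305.07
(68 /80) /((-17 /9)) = -9 /20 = -0.45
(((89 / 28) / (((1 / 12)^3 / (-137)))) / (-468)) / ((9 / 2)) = 97544 / 273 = 357.30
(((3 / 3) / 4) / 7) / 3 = 1 / 84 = 0.01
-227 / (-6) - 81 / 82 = 4532 / 123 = 36.85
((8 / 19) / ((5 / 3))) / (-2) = -12 / 95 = -0.13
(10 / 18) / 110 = 1 / 198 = 0.01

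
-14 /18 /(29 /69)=-161 /87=-1.85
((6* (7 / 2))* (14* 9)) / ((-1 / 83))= -219618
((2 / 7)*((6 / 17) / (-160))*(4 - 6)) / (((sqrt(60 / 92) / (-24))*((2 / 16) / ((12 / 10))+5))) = -288*sqrt(345) / 728875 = -0.01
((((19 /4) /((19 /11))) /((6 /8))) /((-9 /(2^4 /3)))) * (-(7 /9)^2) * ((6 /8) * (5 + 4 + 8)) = 36652 /2187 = 16.76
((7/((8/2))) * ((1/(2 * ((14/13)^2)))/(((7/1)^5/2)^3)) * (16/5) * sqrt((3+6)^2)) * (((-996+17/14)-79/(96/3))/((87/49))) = -0.00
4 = 4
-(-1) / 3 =1 / 3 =0.33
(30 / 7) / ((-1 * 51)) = -10 / 119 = -0.08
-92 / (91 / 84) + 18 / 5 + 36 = -2946 / 65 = -45.32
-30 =-30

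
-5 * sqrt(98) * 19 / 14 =-67.18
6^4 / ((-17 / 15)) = -19440 / 17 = -1143.53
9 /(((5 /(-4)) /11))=-396 /5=-79.20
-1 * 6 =-6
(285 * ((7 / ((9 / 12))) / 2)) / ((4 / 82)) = 27265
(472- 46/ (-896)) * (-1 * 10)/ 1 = -4720.51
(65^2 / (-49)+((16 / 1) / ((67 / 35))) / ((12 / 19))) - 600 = -672.99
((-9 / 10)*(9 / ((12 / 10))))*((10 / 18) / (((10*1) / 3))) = -9 / 8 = -1.12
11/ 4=2.75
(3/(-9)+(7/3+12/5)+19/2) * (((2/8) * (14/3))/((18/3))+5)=25993/360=72.20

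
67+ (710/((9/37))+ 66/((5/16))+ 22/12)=287903/90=3198.92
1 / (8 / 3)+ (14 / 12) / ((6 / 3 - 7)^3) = 1097 / 3000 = 0.37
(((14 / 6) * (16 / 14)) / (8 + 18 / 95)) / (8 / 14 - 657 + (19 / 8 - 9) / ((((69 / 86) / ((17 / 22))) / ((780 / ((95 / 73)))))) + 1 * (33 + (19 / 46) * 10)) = -5114648 / 69797633985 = -0.00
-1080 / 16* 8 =-540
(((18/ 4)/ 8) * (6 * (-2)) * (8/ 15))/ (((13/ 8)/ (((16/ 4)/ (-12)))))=48/ 65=0.74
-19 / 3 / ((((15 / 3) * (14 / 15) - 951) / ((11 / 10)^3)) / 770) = 1947253 / 283900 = 6.86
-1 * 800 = -800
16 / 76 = 4 / 19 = 0.21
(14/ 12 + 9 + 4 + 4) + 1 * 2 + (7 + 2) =175/ 6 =29.17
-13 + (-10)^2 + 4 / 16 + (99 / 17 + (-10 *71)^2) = 34285129 / 68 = 504193.07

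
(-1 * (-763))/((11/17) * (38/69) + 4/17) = 894999/694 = 1289.62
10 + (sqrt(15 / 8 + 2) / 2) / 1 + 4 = sqrt(62) / 8 + 14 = 14.98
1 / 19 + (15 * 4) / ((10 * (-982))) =0.05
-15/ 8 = -1.88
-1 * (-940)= 940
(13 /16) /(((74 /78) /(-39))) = -19773 /592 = -33.40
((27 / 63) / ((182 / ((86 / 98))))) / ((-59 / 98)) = -129 / 37583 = -0.00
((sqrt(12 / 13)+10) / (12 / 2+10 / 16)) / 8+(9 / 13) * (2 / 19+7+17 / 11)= 2 * sqrt(39) / 689+889586 / 144001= 6.20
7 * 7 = 49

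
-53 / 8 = -6.62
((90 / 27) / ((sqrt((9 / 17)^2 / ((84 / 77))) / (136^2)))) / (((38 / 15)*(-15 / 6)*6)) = -3144320*sqrt(33) / 5643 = -3200.91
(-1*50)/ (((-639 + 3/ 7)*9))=35/ 4023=0.01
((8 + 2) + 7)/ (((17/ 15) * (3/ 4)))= 20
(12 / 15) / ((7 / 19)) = 76 / 35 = 2.17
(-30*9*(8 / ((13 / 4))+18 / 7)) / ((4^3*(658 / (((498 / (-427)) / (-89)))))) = -7697835 / 18204349072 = -0.00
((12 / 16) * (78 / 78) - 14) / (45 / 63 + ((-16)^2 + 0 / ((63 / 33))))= -371 / 7188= -0.05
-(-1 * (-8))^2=-64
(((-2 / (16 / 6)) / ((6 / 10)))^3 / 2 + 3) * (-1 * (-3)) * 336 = 2039.62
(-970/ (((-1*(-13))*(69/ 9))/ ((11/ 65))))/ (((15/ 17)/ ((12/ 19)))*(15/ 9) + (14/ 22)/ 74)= -531545256/ 754229593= -0.70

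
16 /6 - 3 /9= 7 /3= 2.33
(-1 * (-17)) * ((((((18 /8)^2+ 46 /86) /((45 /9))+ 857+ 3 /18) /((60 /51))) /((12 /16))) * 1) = 2559821257 /154800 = 16536.31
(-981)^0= 1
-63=-63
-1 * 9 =-9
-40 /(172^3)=-5 /636056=-0.00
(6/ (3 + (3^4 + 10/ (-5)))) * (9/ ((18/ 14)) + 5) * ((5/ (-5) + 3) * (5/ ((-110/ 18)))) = -648/ 451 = -1.44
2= 2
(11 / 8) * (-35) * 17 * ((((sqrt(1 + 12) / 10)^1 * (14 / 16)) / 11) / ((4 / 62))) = -363.70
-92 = -92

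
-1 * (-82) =82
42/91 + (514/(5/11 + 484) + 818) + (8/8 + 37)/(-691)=39228244316/47870407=819.47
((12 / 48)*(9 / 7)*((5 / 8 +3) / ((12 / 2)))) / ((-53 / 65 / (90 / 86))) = -254475 / 1020992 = -0.25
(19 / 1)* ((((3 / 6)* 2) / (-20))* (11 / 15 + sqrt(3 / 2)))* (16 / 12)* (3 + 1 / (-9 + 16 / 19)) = -4237* sqrt(6) / 2325 - 93214 / 34875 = -7.14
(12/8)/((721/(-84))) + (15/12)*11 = 5593/412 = 13.58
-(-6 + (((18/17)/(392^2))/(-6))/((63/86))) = 164574187/27429024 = 6.00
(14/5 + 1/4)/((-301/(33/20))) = -2013/120400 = -0.02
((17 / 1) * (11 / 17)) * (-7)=-77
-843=-843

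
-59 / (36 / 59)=-3481 / 36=-96.69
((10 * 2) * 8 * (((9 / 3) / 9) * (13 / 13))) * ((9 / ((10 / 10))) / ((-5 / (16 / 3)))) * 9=-4608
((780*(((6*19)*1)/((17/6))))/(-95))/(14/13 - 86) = 1521/391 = 3.89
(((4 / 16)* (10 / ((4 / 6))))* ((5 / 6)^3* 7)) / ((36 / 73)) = 319375 / 10368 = 30.80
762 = 762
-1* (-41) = 41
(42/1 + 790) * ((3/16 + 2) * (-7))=-12740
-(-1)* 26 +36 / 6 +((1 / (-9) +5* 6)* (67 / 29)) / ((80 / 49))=74.30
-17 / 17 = -1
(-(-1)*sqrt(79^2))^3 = 493039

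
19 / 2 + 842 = 851.50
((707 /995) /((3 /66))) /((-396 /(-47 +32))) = 707 /1194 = 0.59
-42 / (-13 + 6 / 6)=3.50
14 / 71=0.20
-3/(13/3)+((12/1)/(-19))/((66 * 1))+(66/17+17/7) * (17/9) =1920326/171171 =11.22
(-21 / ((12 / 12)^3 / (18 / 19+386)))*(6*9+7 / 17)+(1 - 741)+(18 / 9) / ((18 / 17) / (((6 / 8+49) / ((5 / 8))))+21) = -5084625688571 / 11480712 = -442884.18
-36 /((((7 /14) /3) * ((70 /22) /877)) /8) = -16670016 /35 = -476286.17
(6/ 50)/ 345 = 1/ 2875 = 0.00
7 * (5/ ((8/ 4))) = 35/ 2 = 17.50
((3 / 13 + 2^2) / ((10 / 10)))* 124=6820 / 13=524.62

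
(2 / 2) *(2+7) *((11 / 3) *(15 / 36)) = 55 / 4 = 13.75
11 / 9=1.22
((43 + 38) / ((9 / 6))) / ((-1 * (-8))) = 27 / 4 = 6.75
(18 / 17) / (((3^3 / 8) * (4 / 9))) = 12 / 17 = 0.71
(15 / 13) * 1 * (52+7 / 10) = 60.81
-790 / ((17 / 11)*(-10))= 869 / 17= 51.12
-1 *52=-52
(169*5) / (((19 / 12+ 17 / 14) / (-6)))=-85176 / 47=-1812.26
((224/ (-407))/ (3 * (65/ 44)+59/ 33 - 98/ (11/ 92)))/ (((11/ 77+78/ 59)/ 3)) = 3330432/ 2403499835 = 0.00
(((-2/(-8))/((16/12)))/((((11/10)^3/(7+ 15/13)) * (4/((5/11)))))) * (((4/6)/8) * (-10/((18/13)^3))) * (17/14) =-475840625/9563266944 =-0.05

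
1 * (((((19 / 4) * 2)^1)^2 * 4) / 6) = 361 / 6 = 60.17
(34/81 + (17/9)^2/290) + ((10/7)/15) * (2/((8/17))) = 22933/27405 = 0.84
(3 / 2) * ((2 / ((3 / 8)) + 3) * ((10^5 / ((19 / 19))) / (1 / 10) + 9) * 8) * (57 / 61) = 5700051300 / 61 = 93443463.93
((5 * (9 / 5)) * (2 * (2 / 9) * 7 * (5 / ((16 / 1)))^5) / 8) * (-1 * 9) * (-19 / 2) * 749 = 2801728125 / 4194304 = 667.98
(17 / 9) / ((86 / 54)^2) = 1377 / 1849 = 0.74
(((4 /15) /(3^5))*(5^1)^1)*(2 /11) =8 /8019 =0.00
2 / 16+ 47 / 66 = 221 / 264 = 0.84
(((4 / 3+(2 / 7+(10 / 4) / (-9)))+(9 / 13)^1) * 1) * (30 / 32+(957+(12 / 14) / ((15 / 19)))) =1788923543 / 917280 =1950.25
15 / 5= 3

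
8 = 8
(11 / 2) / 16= 11 / 32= 0.34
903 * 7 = 6321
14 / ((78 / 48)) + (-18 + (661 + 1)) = 652.62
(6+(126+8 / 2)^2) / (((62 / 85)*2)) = 718505 / 62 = 11588.79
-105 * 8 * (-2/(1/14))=23520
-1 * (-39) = 39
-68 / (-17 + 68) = -4 / 3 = -1.33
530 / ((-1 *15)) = -106 / 3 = -35.33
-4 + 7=3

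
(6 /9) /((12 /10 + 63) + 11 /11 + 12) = 5 /579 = 0.01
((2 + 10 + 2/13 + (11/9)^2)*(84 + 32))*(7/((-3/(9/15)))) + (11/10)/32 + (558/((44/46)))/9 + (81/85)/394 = -26707486478599/12413269440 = -2151.53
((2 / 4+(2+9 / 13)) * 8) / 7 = 332 / 91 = 3.65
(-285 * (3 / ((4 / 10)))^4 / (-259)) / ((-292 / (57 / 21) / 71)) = -19463540625 / 8470336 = -2297.85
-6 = -6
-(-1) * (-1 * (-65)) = 65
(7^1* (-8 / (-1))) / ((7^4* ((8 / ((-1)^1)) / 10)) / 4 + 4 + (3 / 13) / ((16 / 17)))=-58240 / 494993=-0.12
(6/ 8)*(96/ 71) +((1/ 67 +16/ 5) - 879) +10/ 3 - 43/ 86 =-124434223/ 142710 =-871.94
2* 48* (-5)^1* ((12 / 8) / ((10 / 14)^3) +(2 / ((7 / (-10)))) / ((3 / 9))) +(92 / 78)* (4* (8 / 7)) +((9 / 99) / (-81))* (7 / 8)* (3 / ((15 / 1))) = 34767491599 / 16216200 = 2144.00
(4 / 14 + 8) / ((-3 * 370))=-29 / 3885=-0.01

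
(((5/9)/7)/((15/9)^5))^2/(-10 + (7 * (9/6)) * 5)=1458/1626953125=0.00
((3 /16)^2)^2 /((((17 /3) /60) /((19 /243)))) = 285 /278528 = 0.00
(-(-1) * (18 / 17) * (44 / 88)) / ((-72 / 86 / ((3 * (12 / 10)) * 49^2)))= -929187 / 170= -5465.81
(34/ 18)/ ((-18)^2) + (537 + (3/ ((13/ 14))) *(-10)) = 19132097/ 37908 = 504.70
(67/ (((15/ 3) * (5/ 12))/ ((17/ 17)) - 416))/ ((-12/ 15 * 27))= 335/ 44703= 0.01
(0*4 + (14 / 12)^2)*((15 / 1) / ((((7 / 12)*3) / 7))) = 81.67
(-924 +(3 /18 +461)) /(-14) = 2777 /84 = 33.06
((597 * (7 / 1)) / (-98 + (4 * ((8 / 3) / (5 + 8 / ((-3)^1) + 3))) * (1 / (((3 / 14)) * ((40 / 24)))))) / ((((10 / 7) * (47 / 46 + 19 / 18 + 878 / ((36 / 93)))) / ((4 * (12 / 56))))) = -123579 / 10338691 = -0.01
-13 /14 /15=-13 /210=-0.06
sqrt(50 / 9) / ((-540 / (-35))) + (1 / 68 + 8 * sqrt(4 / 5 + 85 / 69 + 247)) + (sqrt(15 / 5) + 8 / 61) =605 / 4148 + 35 * sqrt(2) / 324 + sqrt(3) + 16 * sqrt(7410255) / 345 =128.28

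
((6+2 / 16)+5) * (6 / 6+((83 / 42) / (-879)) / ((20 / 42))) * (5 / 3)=1557233 / 84384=18.45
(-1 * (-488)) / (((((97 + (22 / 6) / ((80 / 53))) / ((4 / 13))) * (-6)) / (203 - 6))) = -15381760 / 310219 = -49.58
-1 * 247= -247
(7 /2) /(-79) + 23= 3627 /158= 22.96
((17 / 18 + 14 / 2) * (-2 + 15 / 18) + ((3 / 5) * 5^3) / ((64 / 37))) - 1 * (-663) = 1204573 / 1728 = 697.09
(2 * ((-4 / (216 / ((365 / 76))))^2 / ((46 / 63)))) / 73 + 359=359.00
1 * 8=8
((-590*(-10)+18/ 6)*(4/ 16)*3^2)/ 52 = 53127/ 208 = 255.42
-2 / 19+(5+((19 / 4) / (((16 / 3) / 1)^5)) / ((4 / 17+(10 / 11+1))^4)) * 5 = 51298312235747452007 / 2060587191947493376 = 24.89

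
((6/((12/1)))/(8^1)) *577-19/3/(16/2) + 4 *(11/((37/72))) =214705/1776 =120.89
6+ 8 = 14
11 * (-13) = -143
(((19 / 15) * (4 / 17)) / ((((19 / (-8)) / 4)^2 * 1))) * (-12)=-10.14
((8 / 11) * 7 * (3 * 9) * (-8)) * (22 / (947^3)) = -24192 / 849278123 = -0.00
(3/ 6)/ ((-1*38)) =-1/ 76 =-0.01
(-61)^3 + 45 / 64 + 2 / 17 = -246954435 / 1088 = -226980.18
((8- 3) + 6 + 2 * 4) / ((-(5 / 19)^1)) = -361 / 5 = -72.20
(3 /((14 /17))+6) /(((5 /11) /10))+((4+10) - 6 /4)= 3145 /14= 224.64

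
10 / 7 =1.43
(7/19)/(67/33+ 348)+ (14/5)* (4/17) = 12309899/18654865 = 0.66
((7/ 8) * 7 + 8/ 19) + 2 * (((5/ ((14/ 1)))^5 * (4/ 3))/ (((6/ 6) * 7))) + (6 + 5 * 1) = 941428399/ 53647944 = 17.55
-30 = -30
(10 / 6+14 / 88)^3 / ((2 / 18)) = 13997521 / 255552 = 54.77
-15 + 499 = 484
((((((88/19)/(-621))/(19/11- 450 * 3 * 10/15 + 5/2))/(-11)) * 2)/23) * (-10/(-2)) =-1760/5348026539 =-0.00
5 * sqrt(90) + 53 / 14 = 53 / 14 + 15 * sqrt(10) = 51.22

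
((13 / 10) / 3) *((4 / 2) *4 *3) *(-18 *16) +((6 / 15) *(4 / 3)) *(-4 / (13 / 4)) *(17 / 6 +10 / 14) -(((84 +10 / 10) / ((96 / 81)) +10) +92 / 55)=-4440961571 / 1441440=-3080.92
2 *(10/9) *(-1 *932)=-18640/9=-2071.11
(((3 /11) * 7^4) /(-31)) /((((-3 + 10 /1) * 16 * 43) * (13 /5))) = -5145 /3049904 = -0.00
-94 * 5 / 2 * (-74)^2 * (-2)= 2573720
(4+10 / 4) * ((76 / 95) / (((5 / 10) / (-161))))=-8372 / 5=-1674.40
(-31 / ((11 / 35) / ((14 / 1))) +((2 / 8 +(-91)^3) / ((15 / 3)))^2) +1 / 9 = 22714753629.42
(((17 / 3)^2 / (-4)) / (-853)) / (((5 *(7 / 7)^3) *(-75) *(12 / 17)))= -4913 / 138186000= -0.00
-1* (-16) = 16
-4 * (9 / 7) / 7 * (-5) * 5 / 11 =900 / 539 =1.67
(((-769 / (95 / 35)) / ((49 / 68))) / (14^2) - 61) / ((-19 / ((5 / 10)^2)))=205305 / 247646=0.83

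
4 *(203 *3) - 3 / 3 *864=1572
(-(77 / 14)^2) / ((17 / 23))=-2783 / 68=-40.93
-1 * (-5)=5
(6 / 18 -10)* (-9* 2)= 174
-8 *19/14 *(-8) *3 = 1824/7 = 260.57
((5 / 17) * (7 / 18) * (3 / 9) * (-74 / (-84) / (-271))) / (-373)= 185 / 556765164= 0.00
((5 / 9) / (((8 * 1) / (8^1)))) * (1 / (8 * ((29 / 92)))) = 115 / 522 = 0.22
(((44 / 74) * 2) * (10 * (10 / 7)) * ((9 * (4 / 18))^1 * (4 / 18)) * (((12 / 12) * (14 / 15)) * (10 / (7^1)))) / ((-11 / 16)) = -102400 / 6993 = -14.64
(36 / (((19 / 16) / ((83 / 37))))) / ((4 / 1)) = 17.00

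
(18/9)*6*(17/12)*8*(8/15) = 1088/15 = 72.53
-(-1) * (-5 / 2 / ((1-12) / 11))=5 / 2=2.50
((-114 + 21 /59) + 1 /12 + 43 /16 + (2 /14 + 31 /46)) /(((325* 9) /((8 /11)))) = -10036093 /366756390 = -0.03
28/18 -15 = -121/9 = -13.44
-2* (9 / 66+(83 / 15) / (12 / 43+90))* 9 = -126604 / 35585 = -3.56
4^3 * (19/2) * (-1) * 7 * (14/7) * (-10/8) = 10640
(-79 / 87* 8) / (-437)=632 / 38019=0.02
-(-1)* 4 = 4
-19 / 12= -1.58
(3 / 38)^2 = 9 / 1444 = 0.01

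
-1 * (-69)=69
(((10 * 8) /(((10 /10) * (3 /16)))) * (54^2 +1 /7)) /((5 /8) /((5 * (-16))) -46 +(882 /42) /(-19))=-63544852480 /2406159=-26409.25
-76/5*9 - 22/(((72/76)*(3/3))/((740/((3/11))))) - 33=-8529223/135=-63179.43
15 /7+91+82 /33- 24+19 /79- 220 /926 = 605227759 /8449287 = 71.63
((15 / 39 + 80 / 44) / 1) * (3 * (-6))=-5670 / 143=-39.65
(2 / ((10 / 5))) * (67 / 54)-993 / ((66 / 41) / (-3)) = 549994 / 297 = 1851.83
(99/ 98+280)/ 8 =27539/ 784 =35.13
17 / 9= 1.89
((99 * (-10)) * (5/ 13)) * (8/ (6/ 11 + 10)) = -108900/ 377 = -288.86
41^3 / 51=68921 / 51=1351.39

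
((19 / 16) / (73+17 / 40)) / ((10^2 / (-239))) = -4541 / 117480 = -0.04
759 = 759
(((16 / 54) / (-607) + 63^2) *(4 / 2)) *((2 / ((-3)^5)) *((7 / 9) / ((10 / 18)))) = -1821342124 / 19912635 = -91.47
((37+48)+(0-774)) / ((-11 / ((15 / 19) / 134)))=10335 / 28006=0.37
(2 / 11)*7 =14 / 11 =1.27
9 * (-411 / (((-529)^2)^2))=-3699 / 78310985281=-0.00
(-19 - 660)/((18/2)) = -679/9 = -75.44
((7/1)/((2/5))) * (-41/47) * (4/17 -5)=116235/1598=72.74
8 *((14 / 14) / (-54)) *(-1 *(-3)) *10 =-40 / 9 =-4.44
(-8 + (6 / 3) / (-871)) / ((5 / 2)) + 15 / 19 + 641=10568002 / 16549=638.59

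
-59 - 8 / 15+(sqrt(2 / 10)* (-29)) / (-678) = -893 / 15+29* sqrt(5) / 3390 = -59.51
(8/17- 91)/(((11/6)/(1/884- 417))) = 1701950859/82654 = 20591.27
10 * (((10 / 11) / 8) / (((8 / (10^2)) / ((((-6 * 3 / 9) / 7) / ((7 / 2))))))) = -625 / 539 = -1.16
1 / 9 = 0.11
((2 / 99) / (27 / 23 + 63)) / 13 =0.00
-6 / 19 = -0.32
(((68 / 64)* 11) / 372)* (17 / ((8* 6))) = 3179 / 285696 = 0.01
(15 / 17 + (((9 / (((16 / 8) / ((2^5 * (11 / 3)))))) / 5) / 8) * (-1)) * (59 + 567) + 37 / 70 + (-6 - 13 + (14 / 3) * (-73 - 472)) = -36673367 / 3570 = -10272.65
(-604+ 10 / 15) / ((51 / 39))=-23530 / 51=-461.37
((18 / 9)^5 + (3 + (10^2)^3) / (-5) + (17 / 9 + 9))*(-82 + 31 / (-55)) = 40860358477 / 2475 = 16509235.75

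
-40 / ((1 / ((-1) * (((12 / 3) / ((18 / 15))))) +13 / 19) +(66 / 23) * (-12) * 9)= 174800 / 1352641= 0.13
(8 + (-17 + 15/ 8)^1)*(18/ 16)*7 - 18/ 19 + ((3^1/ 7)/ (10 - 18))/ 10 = -2428563/ 42560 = -57.06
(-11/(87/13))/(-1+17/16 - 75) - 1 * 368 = -3489536/9483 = -367.98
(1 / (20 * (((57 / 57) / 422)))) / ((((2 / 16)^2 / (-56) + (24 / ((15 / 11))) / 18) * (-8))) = -425376 / 157651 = -2.70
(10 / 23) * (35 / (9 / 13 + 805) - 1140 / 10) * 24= -143229720 / 120451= -1189.11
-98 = -98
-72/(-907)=0.08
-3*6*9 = -162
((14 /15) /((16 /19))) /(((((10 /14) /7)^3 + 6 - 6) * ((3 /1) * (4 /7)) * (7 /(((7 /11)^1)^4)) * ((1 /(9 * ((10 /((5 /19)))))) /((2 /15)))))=713814954223 /1098075000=650.06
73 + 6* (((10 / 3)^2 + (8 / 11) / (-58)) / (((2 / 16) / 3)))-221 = 462612 / 319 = 1450.19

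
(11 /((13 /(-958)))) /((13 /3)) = -187.07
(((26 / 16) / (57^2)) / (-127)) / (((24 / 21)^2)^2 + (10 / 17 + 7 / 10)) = -2653105 / 2017130642388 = -0.00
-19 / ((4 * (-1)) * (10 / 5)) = 19 / 8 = 2.38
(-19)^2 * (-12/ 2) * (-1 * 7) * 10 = 151620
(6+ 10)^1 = 16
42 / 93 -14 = -420 / 31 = -13.55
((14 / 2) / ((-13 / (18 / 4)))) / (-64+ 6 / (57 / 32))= 133 / 3328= 0.04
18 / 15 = 6 / 5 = 1.20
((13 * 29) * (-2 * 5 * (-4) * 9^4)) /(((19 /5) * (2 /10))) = 130184052.63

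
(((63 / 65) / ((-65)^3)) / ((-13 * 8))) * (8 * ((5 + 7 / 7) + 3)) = 567 / 232058125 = 0.00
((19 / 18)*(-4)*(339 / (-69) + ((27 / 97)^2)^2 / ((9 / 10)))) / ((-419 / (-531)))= 22398090016886 / 853156680997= 26.25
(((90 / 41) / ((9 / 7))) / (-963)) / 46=-35 / 908109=-0.00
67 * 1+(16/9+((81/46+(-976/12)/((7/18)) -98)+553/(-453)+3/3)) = -103634129/437598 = -236.82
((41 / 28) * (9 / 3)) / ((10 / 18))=1107 / 140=7.91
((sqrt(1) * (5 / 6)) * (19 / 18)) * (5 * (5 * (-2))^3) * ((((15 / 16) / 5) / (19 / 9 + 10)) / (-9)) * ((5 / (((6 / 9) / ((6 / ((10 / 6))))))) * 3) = 534375 / 872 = 612.82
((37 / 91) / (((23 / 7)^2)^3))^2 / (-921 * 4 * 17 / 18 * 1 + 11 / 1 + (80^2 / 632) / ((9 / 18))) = -91649941963797 / 3026540135650499011111555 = -0.00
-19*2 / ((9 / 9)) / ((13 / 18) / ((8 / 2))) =-2736 / 13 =-210.46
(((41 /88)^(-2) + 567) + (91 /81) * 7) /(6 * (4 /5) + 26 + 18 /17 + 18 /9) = 3353307290 /195935679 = 17.11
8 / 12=2 / 3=0.67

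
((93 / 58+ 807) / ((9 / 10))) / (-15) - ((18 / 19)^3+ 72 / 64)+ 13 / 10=-481936063 / 7956440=-60.57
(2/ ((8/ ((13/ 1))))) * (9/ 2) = 117/ 8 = 14.62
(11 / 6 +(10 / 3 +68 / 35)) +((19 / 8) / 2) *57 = 125659 / 1680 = 74.80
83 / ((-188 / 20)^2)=2075 / 2209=0.94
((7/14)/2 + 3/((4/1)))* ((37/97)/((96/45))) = 0.18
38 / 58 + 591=17158 / 29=591.66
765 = 765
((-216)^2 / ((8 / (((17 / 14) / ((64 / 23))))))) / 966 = 4131 / 1568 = 2.63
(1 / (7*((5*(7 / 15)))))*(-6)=-0.37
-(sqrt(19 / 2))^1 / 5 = -0.62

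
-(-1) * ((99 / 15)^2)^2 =1897.47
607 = 607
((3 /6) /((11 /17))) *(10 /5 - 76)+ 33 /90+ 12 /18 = -18529 /330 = -56.15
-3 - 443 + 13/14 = -6231/14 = -445.07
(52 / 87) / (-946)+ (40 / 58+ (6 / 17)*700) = 173316218 / 699567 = 247.75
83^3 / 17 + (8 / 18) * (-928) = 5082979 / 153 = 33222.08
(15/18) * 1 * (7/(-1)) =-35/6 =-5.83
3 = 3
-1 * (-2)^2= -4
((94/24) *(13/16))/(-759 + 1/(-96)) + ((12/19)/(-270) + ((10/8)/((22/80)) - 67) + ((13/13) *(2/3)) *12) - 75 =-143674609/1109790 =-129.46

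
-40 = -40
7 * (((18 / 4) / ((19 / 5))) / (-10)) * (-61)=3843 / 76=50.57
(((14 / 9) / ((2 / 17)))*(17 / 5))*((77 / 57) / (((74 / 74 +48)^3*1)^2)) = 3179 / 724549013685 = 0.00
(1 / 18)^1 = 0.06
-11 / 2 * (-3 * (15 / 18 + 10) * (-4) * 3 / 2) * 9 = -19305 / 2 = -9652.50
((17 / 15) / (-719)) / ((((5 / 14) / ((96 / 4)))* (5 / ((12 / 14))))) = -1632 / 89875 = -0.02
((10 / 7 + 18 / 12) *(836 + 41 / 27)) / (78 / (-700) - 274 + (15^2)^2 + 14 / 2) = 23178325 / 475882047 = 0.05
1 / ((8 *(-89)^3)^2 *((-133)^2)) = 1 / 562630531571784256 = 0.00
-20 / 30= -2 / 3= -0.67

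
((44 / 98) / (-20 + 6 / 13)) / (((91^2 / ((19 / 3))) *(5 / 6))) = -418 / 19820255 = -0.00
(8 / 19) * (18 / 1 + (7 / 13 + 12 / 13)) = 2024 / 247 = 8.19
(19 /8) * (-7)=-133 /8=-16.62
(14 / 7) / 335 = 2 / 335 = 0.01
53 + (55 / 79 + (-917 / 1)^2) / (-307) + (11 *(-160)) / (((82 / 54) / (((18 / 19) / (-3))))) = -43832843823 / 18893087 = -2320.05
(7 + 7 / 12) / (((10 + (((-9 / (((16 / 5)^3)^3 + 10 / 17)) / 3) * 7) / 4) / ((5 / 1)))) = 15187258264906 / 4005370985559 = 3.79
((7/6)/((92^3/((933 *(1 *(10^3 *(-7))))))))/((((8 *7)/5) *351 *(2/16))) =-1360625/68329872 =-0.02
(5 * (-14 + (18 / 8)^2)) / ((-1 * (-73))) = -715 / 1168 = -0.61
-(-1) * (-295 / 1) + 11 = -284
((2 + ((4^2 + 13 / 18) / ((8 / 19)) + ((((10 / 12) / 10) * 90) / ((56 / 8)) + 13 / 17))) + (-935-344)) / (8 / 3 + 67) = -21170647 / 1193808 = -17.73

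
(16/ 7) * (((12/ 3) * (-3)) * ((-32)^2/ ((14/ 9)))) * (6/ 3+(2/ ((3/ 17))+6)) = -17104896/ 49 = -349079.51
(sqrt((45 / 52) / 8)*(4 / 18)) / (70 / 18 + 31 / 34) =0.02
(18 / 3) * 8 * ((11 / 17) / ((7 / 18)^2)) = 171072 / 833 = 205.37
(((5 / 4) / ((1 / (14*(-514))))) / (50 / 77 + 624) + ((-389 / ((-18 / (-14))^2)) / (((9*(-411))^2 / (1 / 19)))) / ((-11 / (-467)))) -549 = -6276881341612684919 / 11141072121520242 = -563.40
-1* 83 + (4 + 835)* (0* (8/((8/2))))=-83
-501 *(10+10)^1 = -10020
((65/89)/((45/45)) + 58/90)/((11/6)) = 11012/14685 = 0.75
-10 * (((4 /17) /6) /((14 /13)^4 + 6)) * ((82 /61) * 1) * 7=-163940140 /326315901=-0.50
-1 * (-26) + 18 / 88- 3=1021 / 44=23.20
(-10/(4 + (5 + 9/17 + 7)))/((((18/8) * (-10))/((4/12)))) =68/7587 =0.01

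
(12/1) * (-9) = -108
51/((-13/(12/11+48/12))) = -2856/143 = -19.97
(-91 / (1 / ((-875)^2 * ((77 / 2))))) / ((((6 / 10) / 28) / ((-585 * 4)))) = 292914496875000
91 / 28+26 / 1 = 117 / 4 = 29.25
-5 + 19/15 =-56/15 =-3.73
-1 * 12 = -12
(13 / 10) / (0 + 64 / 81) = 1053 / 640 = 1.65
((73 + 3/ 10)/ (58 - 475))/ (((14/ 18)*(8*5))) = -2199/ 389200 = -0.01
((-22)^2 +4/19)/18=4600/171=26.90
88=88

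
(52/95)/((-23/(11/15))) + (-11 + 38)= 884353/32775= 26.98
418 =418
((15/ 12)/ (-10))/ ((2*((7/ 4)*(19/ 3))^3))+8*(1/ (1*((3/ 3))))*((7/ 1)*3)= 395242908/ 2352637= 168.00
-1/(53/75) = -75/53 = -1.42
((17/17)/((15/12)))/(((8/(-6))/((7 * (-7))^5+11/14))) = 2372792085/14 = 169485148.93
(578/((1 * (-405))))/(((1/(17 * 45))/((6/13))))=-19652/39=-503.90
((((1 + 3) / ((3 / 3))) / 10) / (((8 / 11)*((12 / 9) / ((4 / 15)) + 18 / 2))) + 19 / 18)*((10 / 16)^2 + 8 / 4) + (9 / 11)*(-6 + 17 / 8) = -109027 / 197120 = -0.55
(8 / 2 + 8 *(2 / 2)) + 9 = 21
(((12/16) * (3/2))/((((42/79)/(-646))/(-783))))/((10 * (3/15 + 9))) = 59939433/5152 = 11634.21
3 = 3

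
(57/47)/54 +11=9325/846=11.02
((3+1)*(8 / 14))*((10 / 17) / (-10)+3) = 800 / 119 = 6.72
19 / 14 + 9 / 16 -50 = -48.08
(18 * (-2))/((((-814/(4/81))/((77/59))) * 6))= 28/58941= 0.00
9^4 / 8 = 820.12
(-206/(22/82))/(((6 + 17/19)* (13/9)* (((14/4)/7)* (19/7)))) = -1064196/18733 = -56.81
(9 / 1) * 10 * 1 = 90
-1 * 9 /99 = -1 /11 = -0.09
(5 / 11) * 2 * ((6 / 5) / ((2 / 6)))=36 / 11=3.27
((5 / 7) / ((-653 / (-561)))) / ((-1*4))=-2805 / 18284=-0.15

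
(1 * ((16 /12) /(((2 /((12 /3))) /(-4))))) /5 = -2.13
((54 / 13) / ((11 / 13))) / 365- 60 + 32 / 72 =-2151554 / 36135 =-59.54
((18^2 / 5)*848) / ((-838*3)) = -45792 / 2095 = -21.86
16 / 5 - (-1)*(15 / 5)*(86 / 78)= 423 / 65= 6.51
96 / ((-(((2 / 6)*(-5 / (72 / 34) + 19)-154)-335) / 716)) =7423488 / 52213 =142.18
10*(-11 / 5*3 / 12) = -11 / 2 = -5.50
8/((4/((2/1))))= 4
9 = 9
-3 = -3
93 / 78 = 31 / 26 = 1.19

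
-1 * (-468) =468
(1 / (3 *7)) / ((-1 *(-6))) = 1 / 126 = 0.01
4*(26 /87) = 104 /87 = 1.20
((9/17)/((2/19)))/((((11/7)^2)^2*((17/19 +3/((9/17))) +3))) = 23402547/271297730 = 0.09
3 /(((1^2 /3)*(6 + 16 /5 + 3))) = 45 /61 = 0.74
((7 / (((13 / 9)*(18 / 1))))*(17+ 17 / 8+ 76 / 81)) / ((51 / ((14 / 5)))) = 637049 / 2148120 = 0.30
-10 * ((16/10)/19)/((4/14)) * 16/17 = -896/323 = -2.77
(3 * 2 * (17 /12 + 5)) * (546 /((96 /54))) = 11824.31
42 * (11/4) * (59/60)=4543/40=113.58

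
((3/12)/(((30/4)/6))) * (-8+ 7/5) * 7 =-231/25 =-9.24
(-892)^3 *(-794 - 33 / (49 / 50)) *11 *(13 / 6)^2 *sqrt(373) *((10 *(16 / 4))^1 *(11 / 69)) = 5886020257423454720 *sqrt(373) / 30429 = 3735841895178757.99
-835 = -835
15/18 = 5/6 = 0.83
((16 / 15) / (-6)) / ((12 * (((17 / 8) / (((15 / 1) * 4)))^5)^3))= -245083902931906945508966400000000000000 / 2862423051509815793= -85621132348914954298.61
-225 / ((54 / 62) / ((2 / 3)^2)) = -3100 / 27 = -114.81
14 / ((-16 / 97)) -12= -775 / 8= -96.88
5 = 5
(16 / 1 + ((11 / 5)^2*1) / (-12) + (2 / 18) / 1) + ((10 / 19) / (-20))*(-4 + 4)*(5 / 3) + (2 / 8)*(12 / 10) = 14407 / 900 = 16.01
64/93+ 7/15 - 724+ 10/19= -2127229/2945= -722.32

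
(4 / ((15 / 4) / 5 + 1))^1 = 16 / 7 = 2.29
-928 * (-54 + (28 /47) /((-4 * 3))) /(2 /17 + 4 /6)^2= 81538.21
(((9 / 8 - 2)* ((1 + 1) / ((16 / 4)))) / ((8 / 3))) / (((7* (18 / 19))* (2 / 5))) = -95 / 1536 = -0.06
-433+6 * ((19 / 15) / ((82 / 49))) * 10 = -15891 / 41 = -387.59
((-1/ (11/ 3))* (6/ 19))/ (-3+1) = 0.04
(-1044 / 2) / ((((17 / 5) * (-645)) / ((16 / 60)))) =232 / 3655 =0.06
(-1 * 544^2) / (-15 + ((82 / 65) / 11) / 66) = 1745652480 / 88471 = 19731.35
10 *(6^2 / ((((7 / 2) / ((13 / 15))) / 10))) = 6240 / 7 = 891.43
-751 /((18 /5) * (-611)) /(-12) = -3755 /131976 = -0.03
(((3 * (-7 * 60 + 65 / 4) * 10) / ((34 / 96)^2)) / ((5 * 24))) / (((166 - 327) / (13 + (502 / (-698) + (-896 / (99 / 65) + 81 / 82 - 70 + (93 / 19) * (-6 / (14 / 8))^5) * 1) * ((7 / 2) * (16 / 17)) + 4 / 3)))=-860616619588685360 / 17584006988471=-48943.15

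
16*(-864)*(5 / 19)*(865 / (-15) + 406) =-1267200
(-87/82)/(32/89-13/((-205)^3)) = -1626997875/551370314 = -2.95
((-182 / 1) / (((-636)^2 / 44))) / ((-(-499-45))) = -1001 / 27505728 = -0.00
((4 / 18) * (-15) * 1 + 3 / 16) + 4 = 0.85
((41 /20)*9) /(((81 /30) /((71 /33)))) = 2911 /198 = 14.70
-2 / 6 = -1 / 3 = -0.33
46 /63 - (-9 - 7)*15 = 15166 /63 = 240.73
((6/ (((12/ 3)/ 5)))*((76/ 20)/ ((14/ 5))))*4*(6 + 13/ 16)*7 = 31065/ 16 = 1941.56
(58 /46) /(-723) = -29 /16629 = -0.00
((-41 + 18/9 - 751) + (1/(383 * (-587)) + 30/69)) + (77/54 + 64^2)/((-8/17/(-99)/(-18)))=-641881033077807/41367064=-15516717.19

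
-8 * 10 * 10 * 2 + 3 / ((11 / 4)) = -17588 / 11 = -1598.91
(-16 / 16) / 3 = -1 / 3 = -0.33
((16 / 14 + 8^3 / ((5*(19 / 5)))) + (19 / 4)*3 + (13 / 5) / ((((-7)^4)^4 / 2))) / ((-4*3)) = -534694115057332351 / 151542163397380560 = -3.53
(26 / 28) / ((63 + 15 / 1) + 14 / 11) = 143 / 12208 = 0.01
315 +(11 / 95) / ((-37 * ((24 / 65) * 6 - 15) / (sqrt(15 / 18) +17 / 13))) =143 * sqrt(30) / 3505158 +184020982 / 584193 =315.00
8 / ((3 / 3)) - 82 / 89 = 630 / 89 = 7.08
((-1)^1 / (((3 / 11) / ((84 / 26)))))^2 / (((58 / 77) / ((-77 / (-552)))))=35153041 / 1352676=25.99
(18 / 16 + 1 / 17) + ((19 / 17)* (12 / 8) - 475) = -64211 / 136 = -472.14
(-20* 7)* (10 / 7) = -200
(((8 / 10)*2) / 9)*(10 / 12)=4 / 27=0.15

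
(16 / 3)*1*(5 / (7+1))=10 / 3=3.33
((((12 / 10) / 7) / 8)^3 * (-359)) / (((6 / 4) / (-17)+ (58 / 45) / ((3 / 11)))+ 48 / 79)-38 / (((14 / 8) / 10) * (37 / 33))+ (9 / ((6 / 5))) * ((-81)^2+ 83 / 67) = 63426466472677180833 / 1293807153536800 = 49023.12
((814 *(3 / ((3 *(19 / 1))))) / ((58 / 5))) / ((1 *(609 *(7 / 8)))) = 16280 / 2348913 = 0.01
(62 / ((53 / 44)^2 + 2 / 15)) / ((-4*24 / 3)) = -56265 / 46007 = -1.22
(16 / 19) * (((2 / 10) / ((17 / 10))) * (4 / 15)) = 128 / 4845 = 0.03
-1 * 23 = -23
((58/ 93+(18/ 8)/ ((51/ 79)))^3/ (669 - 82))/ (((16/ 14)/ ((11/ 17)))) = 0.07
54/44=27/22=1.23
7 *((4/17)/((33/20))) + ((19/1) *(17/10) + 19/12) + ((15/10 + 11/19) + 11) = 3408073/71060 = 47.96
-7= -7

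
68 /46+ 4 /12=1.81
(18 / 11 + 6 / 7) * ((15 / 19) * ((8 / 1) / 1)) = 23040 / 1463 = 15.75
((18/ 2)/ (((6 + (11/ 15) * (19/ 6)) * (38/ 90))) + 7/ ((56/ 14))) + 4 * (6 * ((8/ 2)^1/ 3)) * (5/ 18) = 6762673/ 512316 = 13.20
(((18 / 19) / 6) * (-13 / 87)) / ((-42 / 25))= 325 / 23142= 0.01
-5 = -5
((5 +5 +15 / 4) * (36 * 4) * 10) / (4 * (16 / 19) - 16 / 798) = 987525 / 167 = 5913.32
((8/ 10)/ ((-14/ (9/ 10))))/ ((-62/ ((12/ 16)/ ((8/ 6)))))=81/ 173600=0.00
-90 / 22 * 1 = -45 / 11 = -4.09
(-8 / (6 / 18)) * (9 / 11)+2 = -194 / 11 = -17.64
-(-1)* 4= 4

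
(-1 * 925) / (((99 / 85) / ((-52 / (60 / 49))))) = 10016825 / 297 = 33726.68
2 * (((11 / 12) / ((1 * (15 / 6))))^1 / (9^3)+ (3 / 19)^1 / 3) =22079 / 207765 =0.11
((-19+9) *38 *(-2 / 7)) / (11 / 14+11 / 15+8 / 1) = 22800 / 1999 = 11.41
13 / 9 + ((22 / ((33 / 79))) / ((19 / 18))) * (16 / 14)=69985 / 1197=58.47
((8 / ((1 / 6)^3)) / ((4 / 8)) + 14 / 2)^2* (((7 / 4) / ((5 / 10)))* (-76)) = -3189970154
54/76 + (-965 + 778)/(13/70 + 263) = 1/700074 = 0.00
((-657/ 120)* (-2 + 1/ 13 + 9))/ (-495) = 1679/ 21450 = 0.08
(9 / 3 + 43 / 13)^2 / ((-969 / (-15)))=33620 / 54587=0.62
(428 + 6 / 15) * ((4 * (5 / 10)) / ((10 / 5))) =2142 / 5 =428.40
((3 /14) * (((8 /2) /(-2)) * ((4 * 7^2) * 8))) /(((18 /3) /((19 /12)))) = -532 /3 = -177.33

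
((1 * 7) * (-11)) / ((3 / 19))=-1463 / 3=-487.67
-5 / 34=-0.15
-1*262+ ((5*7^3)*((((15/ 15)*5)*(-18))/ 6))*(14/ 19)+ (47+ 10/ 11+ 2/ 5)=-20031557/ 1045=-19168.95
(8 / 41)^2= 64 / 1681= 0.04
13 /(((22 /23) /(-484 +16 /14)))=-505310 /77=-6562.47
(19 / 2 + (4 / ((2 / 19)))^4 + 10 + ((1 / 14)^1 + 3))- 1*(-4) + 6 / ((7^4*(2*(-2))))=10012950665 / 4802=2085162.57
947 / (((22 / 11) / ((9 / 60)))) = 2841 / 40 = 71.02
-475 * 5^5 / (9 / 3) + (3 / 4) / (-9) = -1979167 / 4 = -494791.75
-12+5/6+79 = 407/6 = 67.83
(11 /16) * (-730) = -4015 /8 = -501.88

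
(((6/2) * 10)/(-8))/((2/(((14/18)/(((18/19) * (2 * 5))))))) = -133/864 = -0.15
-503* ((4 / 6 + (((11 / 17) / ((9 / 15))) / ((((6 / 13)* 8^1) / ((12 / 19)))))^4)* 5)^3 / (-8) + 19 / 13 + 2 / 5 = 14006482147122754808496148452610706554469670344843 / 5978724811333762433146945665087598201688555520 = 2342.72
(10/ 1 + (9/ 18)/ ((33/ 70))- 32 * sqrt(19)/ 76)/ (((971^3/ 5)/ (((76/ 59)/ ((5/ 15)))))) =0.00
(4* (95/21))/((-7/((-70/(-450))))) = -76/189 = -0.40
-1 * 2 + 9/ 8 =-7/ 8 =-0.88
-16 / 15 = -1.07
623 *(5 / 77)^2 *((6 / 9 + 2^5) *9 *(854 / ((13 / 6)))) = 478837800 / 1573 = 304410.55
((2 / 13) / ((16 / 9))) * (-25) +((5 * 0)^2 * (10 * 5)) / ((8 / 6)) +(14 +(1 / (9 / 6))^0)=1335 / 104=12.84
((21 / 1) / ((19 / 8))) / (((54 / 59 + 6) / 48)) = 19824 / 323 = 61.37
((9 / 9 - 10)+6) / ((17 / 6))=-18 / 17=-1.06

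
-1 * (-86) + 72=158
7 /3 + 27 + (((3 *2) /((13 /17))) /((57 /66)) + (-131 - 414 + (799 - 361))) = -50819 /741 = -68.58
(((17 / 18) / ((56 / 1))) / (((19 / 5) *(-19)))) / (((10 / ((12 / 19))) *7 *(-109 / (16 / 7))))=0.00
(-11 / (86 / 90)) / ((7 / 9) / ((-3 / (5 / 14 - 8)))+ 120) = -26730 / 283241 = -0.09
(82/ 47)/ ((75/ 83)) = 6806/ 3525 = 1.93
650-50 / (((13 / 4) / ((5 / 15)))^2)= 987850 / 1521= 649.47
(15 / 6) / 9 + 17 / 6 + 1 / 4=121 / 36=3.36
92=92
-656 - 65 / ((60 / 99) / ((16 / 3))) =-1228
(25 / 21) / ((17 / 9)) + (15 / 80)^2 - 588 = -17892561 / 30464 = -587.33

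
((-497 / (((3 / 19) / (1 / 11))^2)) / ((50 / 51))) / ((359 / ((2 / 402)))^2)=-3050089 / 94505621250150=-0.00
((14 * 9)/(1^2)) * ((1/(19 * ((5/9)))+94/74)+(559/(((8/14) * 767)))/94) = 6772301361/38988380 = 173.70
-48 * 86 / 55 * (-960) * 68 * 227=12234203136 / 11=1112200285.09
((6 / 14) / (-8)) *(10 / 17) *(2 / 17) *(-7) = 15 / 578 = 0.03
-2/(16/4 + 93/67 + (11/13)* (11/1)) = -871/6400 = -0.14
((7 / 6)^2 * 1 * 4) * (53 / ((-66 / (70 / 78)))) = -90895 / 23166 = -3.92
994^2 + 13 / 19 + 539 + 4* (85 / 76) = 18783023 / 19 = 988580.16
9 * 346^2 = 1077444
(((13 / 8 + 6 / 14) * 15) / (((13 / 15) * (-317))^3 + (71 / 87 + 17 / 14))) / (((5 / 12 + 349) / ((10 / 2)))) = -0.00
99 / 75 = 33 / 25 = 1.32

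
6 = 6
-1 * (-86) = 86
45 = 45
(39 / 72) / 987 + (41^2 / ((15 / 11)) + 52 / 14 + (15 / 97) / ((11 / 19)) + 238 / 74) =828255238297 / 667984680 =1239.93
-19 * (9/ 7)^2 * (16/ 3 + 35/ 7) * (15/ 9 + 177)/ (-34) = 1420668/ 833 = 1705.48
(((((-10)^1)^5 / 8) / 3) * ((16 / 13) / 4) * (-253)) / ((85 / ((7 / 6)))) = 8855000 / 1989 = 4451.99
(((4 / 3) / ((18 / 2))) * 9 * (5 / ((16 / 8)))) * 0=0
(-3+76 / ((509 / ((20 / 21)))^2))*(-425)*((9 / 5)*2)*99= 5768209231290 / 12694969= 454369.70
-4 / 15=-0.27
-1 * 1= -1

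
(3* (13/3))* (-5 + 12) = 91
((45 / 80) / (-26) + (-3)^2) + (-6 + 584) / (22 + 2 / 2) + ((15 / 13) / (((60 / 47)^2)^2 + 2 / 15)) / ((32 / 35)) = 225792148789 / 6533099584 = 34.56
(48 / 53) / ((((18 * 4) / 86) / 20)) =3440 / 159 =21.64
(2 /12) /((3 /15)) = 5 /6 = 0.83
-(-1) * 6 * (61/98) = 183/49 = 3.73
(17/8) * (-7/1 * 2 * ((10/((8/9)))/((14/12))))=-2295/8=-286.88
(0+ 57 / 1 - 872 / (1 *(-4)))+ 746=1021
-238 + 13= -225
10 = 10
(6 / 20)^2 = 9 / 100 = 0.09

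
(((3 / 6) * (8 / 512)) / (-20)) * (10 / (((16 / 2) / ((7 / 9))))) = -7 / 18432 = -0.00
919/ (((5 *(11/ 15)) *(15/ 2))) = 1838/ 55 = 33.42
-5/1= -5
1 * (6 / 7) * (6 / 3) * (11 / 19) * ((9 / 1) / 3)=396 / 133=2.98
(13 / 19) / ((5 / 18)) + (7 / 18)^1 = 4877 / 1710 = 2.85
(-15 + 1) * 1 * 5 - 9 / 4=-289 / 4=-72.25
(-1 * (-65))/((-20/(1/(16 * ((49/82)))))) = -533/1568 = -0.34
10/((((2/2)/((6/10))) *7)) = 6/7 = 0.86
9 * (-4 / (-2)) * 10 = 180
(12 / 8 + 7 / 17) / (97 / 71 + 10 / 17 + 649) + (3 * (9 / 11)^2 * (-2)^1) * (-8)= 6110177167 / 190139884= 32.14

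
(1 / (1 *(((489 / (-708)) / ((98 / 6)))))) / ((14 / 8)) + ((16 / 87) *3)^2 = -5432144 / 411249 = -13.21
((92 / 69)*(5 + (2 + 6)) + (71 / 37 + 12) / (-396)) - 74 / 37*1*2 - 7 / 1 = 92281 / 14652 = 6.30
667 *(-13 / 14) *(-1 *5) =43355 / 14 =3096.79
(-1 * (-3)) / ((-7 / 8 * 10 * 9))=-4 / 105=-0.04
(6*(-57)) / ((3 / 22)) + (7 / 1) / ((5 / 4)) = -12512 / 5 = -2502.40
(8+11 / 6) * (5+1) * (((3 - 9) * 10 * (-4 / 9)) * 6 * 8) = 75520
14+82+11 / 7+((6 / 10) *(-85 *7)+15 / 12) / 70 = 92.49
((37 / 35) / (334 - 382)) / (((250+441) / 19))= -703 / 1160880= -0.00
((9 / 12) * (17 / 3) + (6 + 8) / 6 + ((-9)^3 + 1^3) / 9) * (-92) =61525 / 9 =6836.11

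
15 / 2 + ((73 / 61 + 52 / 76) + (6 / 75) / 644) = 43762392 / 4664975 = 9.38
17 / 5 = 3.40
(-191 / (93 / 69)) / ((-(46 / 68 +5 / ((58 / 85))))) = 2165749 / 122326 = 17.70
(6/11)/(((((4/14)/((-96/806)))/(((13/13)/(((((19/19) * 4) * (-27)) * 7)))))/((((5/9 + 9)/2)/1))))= 172/119691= 0.00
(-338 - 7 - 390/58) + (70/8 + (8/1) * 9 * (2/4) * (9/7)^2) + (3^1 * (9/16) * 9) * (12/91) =-10398865/36946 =-281.46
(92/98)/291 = 46/14259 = 0.00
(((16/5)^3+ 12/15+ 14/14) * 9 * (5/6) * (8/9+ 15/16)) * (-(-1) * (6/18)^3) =1136423/64800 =17.54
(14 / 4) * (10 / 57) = 35 / 57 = 0.61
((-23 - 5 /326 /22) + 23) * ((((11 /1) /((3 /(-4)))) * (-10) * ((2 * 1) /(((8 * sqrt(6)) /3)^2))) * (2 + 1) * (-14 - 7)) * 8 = 1575 /652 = 2.42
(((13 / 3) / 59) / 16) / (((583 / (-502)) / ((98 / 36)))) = -159887 / 14859504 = -0.01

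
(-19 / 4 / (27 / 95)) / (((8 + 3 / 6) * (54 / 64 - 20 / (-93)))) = -895280 / 482103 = -1.86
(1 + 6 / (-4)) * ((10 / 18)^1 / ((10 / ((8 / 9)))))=-2 / 81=-0.02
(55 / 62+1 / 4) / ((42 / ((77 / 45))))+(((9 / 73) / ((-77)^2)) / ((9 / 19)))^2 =96849901216573 / 2090608999257240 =0.05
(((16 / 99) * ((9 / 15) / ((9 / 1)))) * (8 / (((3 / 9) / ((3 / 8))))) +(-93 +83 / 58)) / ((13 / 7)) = -6127709 / 124410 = -49.25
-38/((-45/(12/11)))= 0.92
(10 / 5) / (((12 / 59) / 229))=13511 / 6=2251.83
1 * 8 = 8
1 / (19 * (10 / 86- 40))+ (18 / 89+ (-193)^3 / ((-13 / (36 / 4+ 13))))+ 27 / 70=917344278136807 / 75401690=12166097.05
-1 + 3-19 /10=1 /10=0.10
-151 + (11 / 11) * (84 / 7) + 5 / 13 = -1802 / 13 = -138.62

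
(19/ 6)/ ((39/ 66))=209/ 39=5.36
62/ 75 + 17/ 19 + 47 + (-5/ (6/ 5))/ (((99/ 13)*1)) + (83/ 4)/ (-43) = 1157234509/ 24264900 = 47.69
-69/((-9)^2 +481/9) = -621/1210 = -0.51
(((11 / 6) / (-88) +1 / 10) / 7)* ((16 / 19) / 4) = 1 / 420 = 0.00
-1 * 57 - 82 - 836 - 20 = -995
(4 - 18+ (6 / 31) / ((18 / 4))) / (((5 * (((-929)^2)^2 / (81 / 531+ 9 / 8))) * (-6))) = 737 / 923601311924440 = 0.00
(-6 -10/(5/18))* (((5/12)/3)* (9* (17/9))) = -595/6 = -99.17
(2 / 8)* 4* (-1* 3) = -3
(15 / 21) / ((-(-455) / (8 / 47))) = 8 / 29939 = 0.00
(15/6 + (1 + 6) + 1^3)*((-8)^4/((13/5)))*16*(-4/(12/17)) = -1499766.15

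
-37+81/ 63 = -250/ 7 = -35.71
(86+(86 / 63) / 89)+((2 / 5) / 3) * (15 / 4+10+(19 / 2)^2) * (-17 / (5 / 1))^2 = 172635328 / 700875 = 246.31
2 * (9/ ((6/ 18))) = 54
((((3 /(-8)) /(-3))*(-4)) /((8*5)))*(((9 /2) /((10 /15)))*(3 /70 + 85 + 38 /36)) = -81363 /11200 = -7.26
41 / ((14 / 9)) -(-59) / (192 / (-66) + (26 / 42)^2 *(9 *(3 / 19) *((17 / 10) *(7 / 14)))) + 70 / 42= 82169527 / 21043302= 3.90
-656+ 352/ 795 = -521168/ 795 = -655.56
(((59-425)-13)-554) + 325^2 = 104692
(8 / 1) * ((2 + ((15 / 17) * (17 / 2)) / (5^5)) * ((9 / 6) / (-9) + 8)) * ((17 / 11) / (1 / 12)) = 15999176 / 6875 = 2327.15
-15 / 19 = -0.79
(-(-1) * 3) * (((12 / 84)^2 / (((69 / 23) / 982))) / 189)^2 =964324 / 257298363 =0.00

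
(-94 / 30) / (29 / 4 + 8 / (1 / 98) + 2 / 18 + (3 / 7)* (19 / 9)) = -3948 / 998255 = -0.00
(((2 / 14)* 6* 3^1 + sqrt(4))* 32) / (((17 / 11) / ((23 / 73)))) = 259072 / 8687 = 29.82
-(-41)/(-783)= -41/783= -0.05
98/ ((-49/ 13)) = -26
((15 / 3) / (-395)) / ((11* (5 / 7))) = -7 / 4345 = -0.00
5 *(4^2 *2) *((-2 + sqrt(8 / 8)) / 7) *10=-1600 / 7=-228.57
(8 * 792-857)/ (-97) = -5479/ 97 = -56.48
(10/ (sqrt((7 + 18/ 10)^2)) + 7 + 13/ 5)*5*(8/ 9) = 4724/ 99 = 47.72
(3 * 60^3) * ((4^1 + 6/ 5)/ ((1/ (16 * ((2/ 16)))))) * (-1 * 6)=-40435200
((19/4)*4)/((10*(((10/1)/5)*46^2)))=19/42320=0.00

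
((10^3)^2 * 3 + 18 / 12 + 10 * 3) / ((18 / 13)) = 26000273 / 12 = 2166689.42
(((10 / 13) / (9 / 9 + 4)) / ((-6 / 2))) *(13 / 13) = -2 / 39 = -0.05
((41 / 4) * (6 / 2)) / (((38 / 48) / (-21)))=-15498 / 19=-815.68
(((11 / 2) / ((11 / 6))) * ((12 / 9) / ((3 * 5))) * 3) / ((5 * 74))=2 / 925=0.00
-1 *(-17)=17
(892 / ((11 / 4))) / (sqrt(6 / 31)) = 1784 * sqrt(186) / 33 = 737.29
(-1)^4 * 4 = 4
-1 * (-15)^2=-225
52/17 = 3.06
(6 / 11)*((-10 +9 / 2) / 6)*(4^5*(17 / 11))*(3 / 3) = -791.27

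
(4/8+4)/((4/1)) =9/8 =1.12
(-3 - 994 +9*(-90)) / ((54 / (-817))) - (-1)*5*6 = 27369.24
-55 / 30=-11 / 6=-1.83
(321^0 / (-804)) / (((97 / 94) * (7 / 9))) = -141 / 90986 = -0.00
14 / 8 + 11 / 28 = 15 / 7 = 2.14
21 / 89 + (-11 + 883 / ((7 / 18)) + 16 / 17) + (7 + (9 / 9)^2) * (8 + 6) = 25129780 / 10591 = 2372.75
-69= -69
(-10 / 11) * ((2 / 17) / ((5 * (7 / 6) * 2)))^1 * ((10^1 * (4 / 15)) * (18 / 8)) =-72 / 1309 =-0.06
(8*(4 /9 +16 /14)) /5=160 /63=2.54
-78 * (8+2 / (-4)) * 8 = -4680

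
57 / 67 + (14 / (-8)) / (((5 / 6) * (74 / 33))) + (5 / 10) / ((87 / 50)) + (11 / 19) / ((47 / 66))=3908181019 / 3851919780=1.01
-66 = -66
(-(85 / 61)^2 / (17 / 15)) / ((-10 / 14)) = 8925 / 3721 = 2.40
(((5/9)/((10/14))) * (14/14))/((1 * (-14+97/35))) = -0.07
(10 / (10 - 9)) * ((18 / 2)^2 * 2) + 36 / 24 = 1621.50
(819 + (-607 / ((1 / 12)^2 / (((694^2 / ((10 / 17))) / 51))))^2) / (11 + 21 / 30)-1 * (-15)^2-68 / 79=864275744522682286503 / 5135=168310758427007261.25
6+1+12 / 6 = 9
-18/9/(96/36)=-3/4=-0.75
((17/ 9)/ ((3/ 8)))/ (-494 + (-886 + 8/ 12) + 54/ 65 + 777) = -8840/ 1055637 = -0.01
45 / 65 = 9 / 13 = 0.69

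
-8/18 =-4/9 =-0.44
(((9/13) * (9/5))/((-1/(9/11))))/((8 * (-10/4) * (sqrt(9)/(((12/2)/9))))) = 81/7150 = 0.01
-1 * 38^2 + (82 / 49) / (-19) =-1344446 / 931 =-1444.09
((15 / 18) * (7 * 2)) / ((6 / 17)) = 595 / 18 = 33.06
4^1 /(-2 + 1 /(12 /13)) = -48 /11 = -4.36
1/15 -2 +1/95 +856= 243412/285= 854.08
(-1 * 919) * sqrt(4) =-1838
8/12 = 2/3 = 0.67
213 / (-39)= -71 / 13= -5.46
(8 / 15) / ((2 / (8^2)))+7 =361 / 15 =24.07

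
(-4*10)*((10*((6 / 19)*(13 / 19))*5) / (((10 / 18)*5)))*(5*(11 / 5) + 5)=-2489.09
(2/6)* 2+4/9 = 10/9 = 1.11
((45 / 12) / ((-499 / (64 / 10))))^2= 576 / 249001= 0.00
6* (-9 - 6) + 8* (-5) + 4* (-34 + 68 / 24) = -254.67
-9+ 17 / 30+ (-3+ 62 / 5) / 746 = -47114 / 5595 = -8.42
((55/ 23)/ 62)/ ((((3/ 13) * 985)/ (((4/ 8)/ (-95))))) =-143/ 160125540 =-0.00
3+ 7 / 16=55 / 16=3.44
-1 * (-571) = 571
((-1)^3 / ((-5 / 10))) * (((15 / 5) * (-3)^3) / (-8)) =81 / 4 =20.25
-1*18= -18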